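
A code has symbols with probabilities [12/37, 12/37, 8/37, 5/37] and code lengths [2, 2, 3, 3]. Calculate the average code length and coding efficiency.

Average length L = Σ p_i × l_i = 2.3514 bits
Entropy H = 1.9216 bits
Efficiency η = H/L × 100% = 81.73%


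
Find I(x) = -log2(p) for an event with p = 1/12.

Information content I(x) = -log₂(p(x))
I = -log₂(1/12) = -log₂(0.0833)
I = 3.5850 bits


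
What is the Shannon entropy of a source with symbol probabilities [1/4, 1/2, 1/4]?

H(X) = -Σ p(x) log₂ p(x)
  -1/4 × log₂(1/4) = 0.5000
  -1/2 × log₂(1/2) = 0.5000
  -1/4 × log₂(1/4) = 0.5000
H(X) = 1.5000 bits


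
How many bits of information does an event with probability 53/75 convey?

Information content I(x) = -log₂(p(x))
I = -log₂(53/75) = -log₂(0.7067)
I = 0.5009 bits


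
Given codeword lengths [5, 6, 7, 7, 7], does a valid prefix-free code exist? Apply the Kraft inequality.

Kraft inequality: Σ 2^(-l_i) ≤ 1 for prefix-free code
Calculating: 2^(-5) + 2^(-6) + 2^(-7) + 2^(-7) + 2^(-7)
= 0.03125 + 0.015625 + 0.0078125 + 0.0078125 + 0.0078125
= 0.0703
Since 0.0703 ≤ 1, prefix-free code exists


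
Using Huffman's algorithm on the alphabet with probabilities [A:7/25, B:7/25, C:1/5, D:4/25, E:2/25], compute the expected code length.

Huffman tree construction:
Combine smallest probabilities repeatedly
Resulting codes:
  A: 10 (length 2)
  B: 11 (length 2)
  C: 00 (length 2)
  D: 011 (length 3)
  E: 010 (length 3)
Average length = Σ p(s) × length(s) = 2.2400 bits


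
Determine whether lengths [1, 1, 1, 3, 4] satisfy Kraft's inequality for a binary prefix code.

Kraft inequality: Σ 2^(-l_i) ≤ 1 for prefix-free code
Calculating: 2^(-1) + 2^(-1) + 2^(-1) + 2^(-3) + 2^(-4)
= 0.5 + 0.5 + 0.5 + 0.125 + 0.0625
= 1.6875
Since 1.6875 > 1, prefix-free code does not exist


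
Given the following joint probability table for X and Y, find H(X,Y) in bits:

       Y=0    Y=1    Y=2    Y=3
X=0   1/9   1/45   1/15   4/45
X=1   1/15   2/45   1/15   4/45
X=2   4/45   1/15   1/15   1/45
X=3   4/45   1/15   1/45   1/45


H(X,Y) = -Σ p(x,y) log₂ p(x,y)
  p(0,0)=1/9: -0.1111 × log₂(0.1111) = 0.3522
  p(0,1)=1/45: -0.0222 × log₂(0.0222) = 0.1220
  p(0,2)=1/15: -0.0667 × log₂(0.0667) = 0.2605
  p(0,3)=4/45: -0.0889 × log₂(0.0889) = 0.3104
  p(1,0)=1/15: -0.0667 × log₂(0.0667) = 0.2605
  p(1,1)=2/45: -0.0444 × log₂(0.0444) = 0.1996
  p(1,2)=1/15: -0.0667 × log₂(0.0667) = 0.2605
  p(1,3)=4/45: -0.0889 × log₂(0.0889) = 0.3104
  p(2,0)=4/45: -0.0889 × log₂(0.0889) = 0.3104
  p(2,1)=1/15: -0.0667 × log₂(0.0667) = 0.2605
  p(2,2)=1/15: -0.0667 × log₂(0.0667) = 0.2605
  p(2,3)=1/45: -0.0222 × log₂(0.0222) = 0.1220
  p(3,0)=4/45: -0.0889 × log₂(0.0889) = 0.3104
  p(3,1)=1/15: -0.0667 × log₂(0.0667) = 0.2605
  p(3,2)=1/45: -0.0222 × log₂(0.0222) = 0.1220
  p(3,3)=1/45: -0.0222 × log₂(0.0222) = 0.1220
H(X,Y) = 3.8443 bits


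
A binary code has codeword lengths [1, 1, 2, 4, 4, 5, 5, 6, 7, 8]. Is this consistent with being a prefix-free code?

Kraft inequality: Σ 2^(-l_i) ≤ 1 for prefix-free code
Calculating: 2^(-1) + 2^(-1) + 2^(-2) + 2^(-4) + 2^(-4) + 2^(-5) + 2^(-5) + 2^(-6) + 2^(-7) + 2^(-8)
= 0.5 + 0.5 + 0.25 + 0.0625 + 0.0625 + 0.03125 + 0.03125 + 0.015625 + 0.0078125 + 0.00390625
= 1.4648
Since 1.4648 > 1, prefix-free code does not exist


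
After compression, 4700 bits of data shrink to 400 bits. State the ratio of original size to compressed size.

Compression ratio = Original / Compressed
= 4700 / 400 = 11.75:1


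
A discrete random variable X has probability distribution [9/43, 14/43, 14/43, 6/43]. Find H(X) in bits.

H(X) = -Σ p(x) log₂ p(x)
  -9/43 × log₂(9/43) = 0.4723
  -14/43 × log₂(14/43) = 0.5271
  -14/43 × log₂(14/43) = 0.5271
  -6/43 × log₂(6/43) = 0.3965
H(X) = 1.9229 bits


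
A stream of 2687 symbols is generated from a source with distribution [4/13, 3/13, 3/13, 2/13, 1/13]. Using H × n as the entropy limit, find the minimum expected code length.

Entropy H = 2.1997 bits/symbol
Minimum bits = H × n = 2.1997 × 2687
= 5910.56 bits


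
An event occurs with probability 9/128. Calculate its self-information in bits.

Information content I(x) = -log₂(p(x))
I = -log₂(9/128) = -log₂(0.0703)
I = 3.8301 bits


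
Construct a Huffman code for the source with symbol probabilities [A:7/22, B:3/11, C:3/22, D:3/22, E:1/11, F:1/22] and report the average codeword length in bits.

Huffman tree construction:
Combine smallest probabilities repeatedly
Resulting codes:
  A: 11 (length 2)
  B: 01 (length 2)
  C: 100 (length 3)
  D: 101 (length 3)
  E: 001 (length 3)
  F: 000 (length 3)
Average length = Σ p(s) × length(s) = 2.4091 bits


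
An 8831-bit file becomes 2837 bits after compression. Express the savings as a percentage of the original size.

Space savings = (1 - Compressed/Original) × 100%
= (1 - 2837/8831) × 100%
= 67.87%


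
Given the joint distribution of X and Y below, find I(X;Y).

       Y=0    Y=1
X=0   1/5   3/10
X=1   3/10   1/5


H(X) = 1.0000, H(Y) = 1.0000, H(X,Y) = 1.9710
I(X;Y) = H(X) + H(Y) - H(X,Y) = 0.0290 bits


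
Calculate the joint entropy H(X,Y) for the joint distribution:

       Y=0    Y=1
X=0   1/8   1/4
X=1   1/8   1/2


H(X,Y) = -Σ p(x,y) log₂ p(x,y)
  p(0,0)=1/8: -0.1250 × log₂(0.1250) = 0.3750
  p(0,1)=1/4: -0.2500 × log₂(0.2500) = 0.5000
  p(1,0)=1/8: -0.1250 × log₂(0.1250) = 0.3750
  p(1,1)=1/2: -0.5000 × log₂(0.5000) = 0.5000
H(X,Y) = 1.7500 bits


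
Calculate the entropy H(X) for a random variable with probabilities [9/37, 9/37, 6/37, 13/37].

H(X) = -Σ p(x) log₂ p(x)
  -9/37 × log₂(9/37) = 0.4961
  -9/37 × log₂(9/37) = 0.4961
  -6/37 × log₂(6/37) = 0.4256
  -13/37 × log₂(13/37) = 0.5302
H(X) = 1.9480 bits


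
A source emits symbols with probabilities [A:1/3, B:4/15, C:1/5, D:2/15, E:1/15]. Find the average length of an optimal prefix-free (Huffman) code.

Huffman tree construction:
Combine smallest probabilities repeatedly
Resulting codes:
  A: 11 (length 2)
  B: 10 (length 2)
  C: 00 (length 2)
  D: 011 (length 3)
  E: 010 (length 3)
Average length = Σ p(s) × length(s) = 2.2000 bits


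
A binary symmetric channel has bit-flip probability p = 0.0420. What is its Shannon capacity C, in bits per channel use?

For BSC with error probability p:
C = 1 - H(p) where H(p) is binary entropy
H(0.0420) = -0.0420 × log₂(0.0420) - 0.9580 × log₂(0.9580)
H(p) = 0.2514
C = 1 - 0.2514 = 0.7486 bits/use


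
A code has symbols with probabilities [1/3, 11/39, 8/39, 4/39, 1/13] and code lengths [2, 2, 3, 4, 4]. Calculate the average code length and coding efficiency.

Average length L = Σ p_i × l_i = 2.5641 bits
Entropy H = 2.1338 bits
Efficiency η = H/L × 100% = 83.22%


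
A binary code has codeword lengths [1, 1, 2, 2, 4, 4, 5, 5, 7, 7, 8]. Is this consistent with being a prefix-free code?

Kraft inequality: Σ 2^(-l_i) ≤ 1 for prefix-free code
Calculating: 2^(-1) + 2^(-1) + 2^(-2) + 2^(-2) + 2^(-4) + 2^(-4) + 2^(-5) + 2^(-5) + 2^(-7) + 2^(-7) + 2^(-8)
= 0.5 + 0.5 + 0.25 + 0.25 + 0.0625 + 0.0625 + 0.03125 + 0.03125 + 0.0078125 + 0.0078125 + 0.00390625
= 1.7070
Since 1.7070 > 1, prefix-free code does not exist


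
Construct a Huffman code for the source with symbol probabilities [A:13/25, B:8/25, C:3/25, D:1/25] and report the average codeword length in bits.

Huffman tree construction:
Combine smallest probabilities repeatedly
Resulting codes:
  A: 1 (length 1)
  B: 01 (length 2)
  C: 001 (length 3)
  D: 000 (length 3)
Average length = Σ p(s) × length(s) = 1.6400 bits


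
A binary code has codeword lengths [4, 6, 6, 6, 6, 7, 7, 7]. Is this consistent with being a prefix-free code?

Kraft inequality: Σ 2^(-l_i) ≤ 1 for prefix-free code
Calculating: 2^(-4) + 2^(-6) + 2^(-6) + 2^(-6) + 2^(-6) + 2^(-7) + 2^(-7) + 2^(-7)
= 0.0625 + 0.015625 + 0.015625 + 0.015625 + 0.015625 + 0.0078125 + 0.0078125 + 0.0078125
= 0.1484
Since 0.1484 ≤ 1, prefix-free code exists


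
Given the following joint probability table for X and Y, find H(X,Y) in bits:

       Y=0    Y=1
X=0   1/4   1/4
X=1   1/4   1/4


H(X,Y) = -Σ p(x,y) log₂ p(x,y)
  p(0,0)=1/4: -0.2500 × log₂(0.2500) = 0.5000
  p(0,1)=1/4: -0.2500 × log₂(0.2500) = 0.5000
  p(1,0)=1/4: -0.2500 × log₂(0.2500) = 0.5000
  p(1,1)=1/4: -0.2500 × log₂(0.2500) = 0.5000
H(X,Y) = 2.0000 bits


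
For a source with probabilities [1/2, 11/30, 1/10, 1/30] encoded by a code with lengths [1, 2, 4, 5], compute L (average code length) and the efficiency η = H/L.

Average length L = Σ p_i × l_i = 1.8000 bits
Entropy H = 1.5265 bits
Efficiency η = H/L × 100% = 84.81%


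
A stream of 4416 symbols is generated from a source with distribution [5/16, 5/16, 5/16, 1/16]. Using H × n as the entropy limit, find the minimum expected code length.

Entropy H = 1.8232 bits/symbol
Minimum bits = H × n = 1.8232 × 4416
= 8051.22 bits


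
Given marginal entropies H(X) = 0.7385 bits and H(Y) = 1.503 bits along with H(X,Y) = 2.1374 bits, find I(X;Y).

I(X;Y) = H(X) + H(Y) - H(X,Y)
I(X;Y) = 0.7385 + 1.503 - 2.1374 = 0.1041 bits


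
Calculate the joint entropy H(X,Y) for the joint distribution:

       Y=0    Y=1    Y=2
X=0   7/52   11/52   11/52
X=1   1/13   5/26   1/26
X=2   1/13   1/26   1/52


H(X,Y) = -Σ p(x,y) log₂ p(x,y)
  p(0,0)=7/52: -0.1346 × log₂(0.1346) = 0.3895
  p(0,1)=11/52: -0.2115 × log₂(0.2115) = 0.4741
  p(0,2)=11/52: -0.2115 × log₂(0.2115) = 0.4741
  p(1,0)=1/13: -0.0769 × log₂(0.0769) = 0.2846
  p(1,1)=5/26: -0.1923 × log₂(0.1923) = 0.4574
  p(1,2)=1/26: -0.0385 × log₂(0.0385) = 0.1808
  p(2,0)=1/13: -0.0769 × log₂(0.0769) = 0.2846
  p(2,1)=1/26: -0.0385 × log₂(0.0385) = 0.1808
  p(2,2)=1/52: -0.0192 × log₂(0.0192) = 0.1096
H(X,Y) = 2.8355 bits


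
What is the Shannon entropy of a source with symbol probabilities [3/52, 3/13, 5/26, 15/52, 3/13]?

H(X) = -Σ p(x) log₂ p(x)
  -3/52 × log₂(3/52) = 0.2374
  -3/13 × log₂(3/13) = 0.4882
  -5/26 × log₂(5/26) = 0.4574
  -15/52 × log₂(15/52) = 0.5174
  -3/13 × log₂(3/13) = 0.4882
H(X) = 2.1886 bits


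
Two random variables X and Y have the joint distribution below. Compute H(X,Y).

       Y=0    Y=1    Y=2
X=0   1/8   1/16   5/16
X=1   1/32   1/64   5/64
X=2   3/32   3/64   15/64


H(X,Y) = -Σ p(x,y) log₂ p(x,y)
  p(0,0)=1/8: -0.1250 × log₂(0.1250) = 0.3750
  p(0,1)=1/16: -0.0625 × log₂(0.0625) = 0.2500
  p(0,2)=5/16: -0.3125 × log₂(0.3125) = 0.5244
  p(1,0)=1/32: -0.0312 × log₂(0.0312) = 0.1562
  p(1,1)=1/64: -0.0156 × log₂(0.0156) = 0.0938
  p(1,2)=5/64: -0.0781 × log₂(0.0781) = 0.2873
  p(2,0)=3/32: -0.0938 × log₂(0.0938) = 0.3202
  p(2,1)=3/64: -0.0469 × log₂(0.0469) = 0.2070
  p(2,2)=15/64: -0.2344 × log₂(0.2344) = 0.4906
H(X,Y) = 2.7044 bits


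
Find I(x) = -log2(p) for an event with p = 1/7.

Information content I(x) = -log₂(p(x))
I = -log₂(1/7) = -log₂(0.1429)
I = 2.8074 bits


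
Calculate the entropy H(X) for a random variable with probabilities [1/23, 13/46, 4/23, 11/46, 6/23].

H(X) = -Σ p(x) log₂ p(x)
  -1/23 × log₂(1/23) = 0.1967
  -13/46 × log₂(13/46) = 0.5152
  -4/23 × log₂(4/23) = 0.4389
  -11/46 × log₂(11/46) = 0.4936
  -6/23 × log₂(6/23) = 0.5057
H(X) = 2.1501 bits


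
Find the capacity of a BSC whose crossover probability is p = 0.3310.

For BSC with error probability p:
C = 1 - H(p) where H(p) is binary entropy
H(0.3310) = -0.3310 × log₂(0.3310) - 0.6690 × log₂(0.6690)
H(p) = 0.9159
C = 1 - 0.9159 = 0.0841 bits/use


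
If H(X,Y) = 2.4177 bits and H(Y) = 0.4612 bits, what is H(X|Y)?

Chain rule: H(X,Y) = H(X|Y) + H(Y)
H(X|Y) = H(X,Y) - H(Y) = 2.4177 - 0.4612 = 1.9565 bits


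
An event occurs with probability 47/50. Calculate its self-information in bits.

Information content I(x) = -log₂(p(x))
I = -log₂(47/50) = -log₂(0.9400)
I = 0.0893 bits


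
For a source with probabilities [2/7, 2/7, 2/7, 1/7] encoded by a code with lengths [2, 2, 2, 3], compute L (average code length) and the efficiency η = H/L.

Average length L = Σ p_i × l_i = 2.1429 bits
Entropy H = 1.9502 bits
Efficiency η = H/L × 100% = 91.01%


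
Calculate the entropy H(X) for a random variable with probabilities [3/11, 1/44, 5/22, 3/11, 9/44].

H(X) = -Σ p(x) log₂ p(x)
  -3/11 × log₂(3/11) = 0.5112
  -1/44 × log₂(1/44) = 0.1241
  -5/22 × log₂(5/22) = 0.4858
  -3/11 × log₂(3/11) = 0.5112
  -9/44 × log₂(9/44) = 0.4683
H(X) = 2.1006 bits


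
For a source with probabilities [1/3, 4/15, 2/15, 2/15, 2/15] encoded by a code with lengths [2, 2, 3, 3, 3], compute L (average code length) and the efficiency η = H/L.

Average length L = Σ p_i × l_i = 2.4000 bits
Entropy H = 2.1996 bits
Efficiency η = H/L × 100% = 91.65%


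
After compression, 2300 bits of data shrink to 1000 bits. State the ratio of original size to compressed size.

Compression ratio = Original / Compressed
= 2300 / 1000 = 2.30:1


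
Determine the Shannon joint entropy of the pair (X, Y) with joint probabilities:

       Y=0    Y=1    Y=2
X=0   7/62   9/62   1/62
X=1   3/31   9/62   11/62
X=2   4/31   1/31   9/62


H(X,Y) = -Σ p(x,y) log₂ p(x,y)
  p(0,0)=7/62: -0.1129 × log₂(0.1129) = 0.3553
  p(0,1)=9/62: -0.1452 × log₂(0.1452) = 0.4042
  p(0,2)=1/62: -0.0161 × log₂(0.0161) = 0.0960
  p(1,0)=3/31: -0.0968 × log₂(0.0968) = 0.3261
  p(1,1)=9/62: -0.1452 × log₂(0.1452) = 0.4042
  p(1,2)=11/62: -0.1774 × log₂(0.1774) = 0.4426
  p(2,0)=4/31: -0.1290 × log₂(0.1290) = 0.3812
  p(2,1)=1/31: -0.0323 × log₂(0.0323) = 0.1598
  p(2,2)=9/62: -0.1452 × log₂(0.1452) = 0.4042
H(X,Y) = 2.9735 bits


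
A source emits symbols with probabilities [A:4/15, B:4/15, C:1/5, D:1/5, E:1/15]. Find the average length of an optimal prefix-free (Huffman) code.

Huffman tree construction:
Combine smallest probabilities repeatedly
Resulting codes:
  A: 01 (length 2)
  B: 10 (length 2)
  C: 111 (length 3)
  D: 00 (length 2)
  E: 110 (length 3)
Average length = Σ p(s) × length(s) = 2.2667 bits


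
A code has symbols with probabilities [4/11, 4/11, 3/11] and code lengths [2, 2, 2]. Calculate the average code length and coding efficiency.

Average length L = Σ p_i × l_i = 2.0000 bits
Entropy H = 1.5726 bits
Efficiency η = H/L × 100% = 78.63%


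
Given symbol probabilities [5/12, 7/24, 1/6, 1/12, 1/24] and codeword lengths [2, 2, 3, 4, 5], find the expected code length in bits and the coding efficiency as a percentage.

Average length L = Σ p_i × l_i = 2.4583 bits
Entropy H = 1.9653 bits
Efficiency η = H/L × 100% = 79.95%


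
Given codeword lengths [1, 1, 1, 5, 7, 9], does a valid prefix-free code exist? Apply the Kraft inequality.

Kraft inequality: Σ 2^(-l_i) ≤ 1 for prefix-free code
Calculating: 2^(-1) + 2^(-1) + 2^(-1) + 2^(-5) + 2^(-7) + 2^(-9)
= 0.5 + 0.5 + 0.5 + 0.03125 + 0.0078125 + 0.001953125
= 1.5410
Since 1.5410 > 1, prefix-free code does not exist


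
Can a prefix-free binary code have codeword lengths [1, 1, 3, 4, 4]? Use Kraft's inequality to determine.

Kraft inequality: Σ 2^(-l_i) ≤ 1 for prefix-free code
Calculating: 2^(-1) + 2^(-1) + 2^(-3) + 2^(-4) + 2^(-4)
= 0.5 + 0.5 + 0.125 + 0.0625 + 0.0625
= 1.2500
Since 1.2500 > 1, prefix-free code does not exist


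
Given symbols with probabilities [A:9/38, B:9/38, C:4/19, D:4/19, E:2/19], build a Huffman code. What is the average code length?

Huffman tree construction:
Combine smallest probabilities repeatedly
Resulting codes:
  A: 01 (length 2)
  B: 10 (length 2)
  C: 111 (length 3)
  D: 00 (length 2)
  E: 110 (length 3)
Average length = Σ p(s) × length(s) = 2.3158 bits


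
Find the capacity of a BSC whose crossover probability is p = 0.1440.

For BSC with error probability p:
C = 1 - H(p) where H(p) is binary entropy
H(0.1440) = -0.1440 × log₂(0.1440) - 0.8560 × log₂(0.8560)
H(p) = 0.5946
C = 1 - 0.5946 = 0.4054 bits/use


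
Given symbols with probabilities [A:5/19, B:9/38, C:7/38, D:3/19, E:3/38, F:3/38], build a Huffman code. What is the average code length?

Huffman tree construction:
Combine smallest probabilities repeatedly
Resulting codes:
  A: 10 (length 2)
  B: 01 (length 2)
  C: 00 (length 2)
  D: 110 (length 3)
  E: 1110 (length 4)
  F: 1111 (length 4)
Average length = Σ p(s) × length(s) = 2.4737 bits


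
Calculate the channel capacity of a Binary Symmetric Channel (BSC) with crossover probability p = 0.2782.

For BSC with error probability p:
C = 1 - H(p) where H(p) is binary entropy
H(0.2782) = -0.2782 × log₂(0.2782) - 0.7218 × log₂(0.7218)
H(p) = 0.8530
C = 1 - 0.8530 = 0.1470 bits/use


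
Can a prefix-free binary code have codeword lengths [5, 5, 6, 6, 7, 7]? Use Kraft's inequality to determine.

Kraft inequality: Σ 2^(-l_i) ≤ 1 for prefix-free code
Calculating: 2^(-5) + 2^(-5) + 2^(-6) + 2^(-6) + 2^(-7) + 2^(-7)
= 0.03125 + 0.03125 + 0.015625 + 0.015625 + 0.0078125 + 0.0078125
= 0.1094
Since 0.1094 ≤ 1, prefix-free code exists


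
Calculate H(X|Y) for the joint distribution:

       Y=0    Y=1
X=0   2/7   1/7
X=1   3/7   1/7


H(X|Y) = Σ_y p(y) H(X|Y=y)
  p(Y=0) = 5/7, H(X|Y=0) = 0.9710
  p(Y=1) = 2/7, H(X|Y=1) = 1.0000
H(X|Y) = 0.7143×0.9710 + 0.2857×1.0000 = 0.9793 bits


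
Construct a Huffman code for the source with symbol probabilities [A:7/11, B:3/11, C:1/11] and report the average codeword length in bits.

Huffman tree construction:
Combine smallest probabilities repeatedly
Resulting codes:
  A: 1 (length 1)
  B: 01 (length 2)
  C: 00 (length 2)
Average length = Σ p(s) × length(s) = 1.3636 bits


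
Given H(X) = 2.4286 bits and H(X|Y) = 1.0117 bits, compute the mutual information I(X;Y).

I(X;Y) = H(X) - H(X|Y)
I(X;Y) = 2.4286 - 1.0117 = 1.4169 bits


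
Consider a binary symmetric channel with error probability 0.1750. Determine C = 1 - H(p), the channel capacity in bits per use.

For BSC with error probability p:
C = 1 - H(p) where H(p) is binary entropy
H(0.1750) = -0.1750 × log₂(0.1750) - 0.8250 × log₂(0.8250)
H(p) = 0.6690
C = 1 - 0.6690 = 0.3310 bits/use


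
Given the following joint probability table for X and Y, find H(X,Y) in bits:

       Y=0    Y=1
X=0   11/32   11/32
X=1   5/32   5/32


H(X,Y) = -Σ p(x,y) log₂ p(x,y)
  p(0,0)=11/32: -0.3438 × log₂(0.3438) = 0.5296
  p(0,1)=11/32: -0.3438 × log₂(0.3438) = 0.5296
  p(1,0)=5/32: -0.1562 × log₂(0.1562) = 0.4184
  p(1,1)=5/32: -0.1562 × log₂(0.1562) = 0.4184
H(X,Y) = 1.8960 bits


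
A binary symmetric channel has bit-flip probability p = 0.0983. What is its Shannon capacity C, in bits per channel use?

For BSC with error probability p:
C = 1 - H(p) where H(p) is binary entropy
H(0.0983) = -0.0983 × log₂(0.0983) - 0.9017 × log₂(0.9017)
H(p) = 0.4636
C = 1 - 0.4636 = 0.5364 bits/use


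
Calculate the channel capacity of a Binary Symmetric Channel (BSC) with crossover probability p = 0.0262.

For BSC with error probability p:
C = 1 - H(p) where H(p) is binary entropy
H(0.0262) = -0.0262 × log₂(0.0262) - 0.9738 × log₂(0.9738)
H(p) = 0.1750
C = 1 - 0.1750 = 0.8250 bits/use


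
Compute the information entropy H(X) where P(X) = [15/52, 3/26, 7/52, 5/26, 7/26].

H(X) = -Σ p(x) log₂ p(x)
  -15/52 × log₂(15/52) = 0.5174
  -3/26 × log₂(3/26) = 0.3595
  -7/52 × log₂(7/52) = 0.3895
  -5/26 × log₂(5/26) = 0.4574
  -7/26 × log₂(7/26) = 0.5097
H(X) = 2.2334 bits


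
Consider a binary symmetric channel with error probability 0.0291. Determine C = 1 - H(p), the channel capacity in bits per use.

For BSC with error probability p:
C = 1 - H(p) where H(p) is binary entropy
H(0.0291) = -0.0291 × log₂(0.0291) - 0.9709 × log₂(0.9709)
H(p) = 0.1899
C = 1 - 0.1899 = 0.8101 bits/use


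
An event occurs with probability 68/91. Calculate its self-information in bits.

Information content I(x) = -log₂(p(x))
I = -log₂(68/91) = -log₂(0.7473)
I = 0.4203 bits


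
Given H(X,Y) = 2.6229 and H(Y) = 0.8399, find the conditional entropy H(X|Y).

Chain rule: H(X,Y) = H(X|Y) + H(Y)
H(X|Y) = H(X,Y) - H(Y) = 2.6229 - 0.8399 = 1.783 bits


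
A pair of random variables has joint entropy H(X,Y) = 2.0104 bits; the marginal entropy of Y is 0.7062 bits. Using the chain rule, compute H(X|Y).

Chain rule: H(X,Y) = H(X|Y) + H(Y)
H(X|Y) = H(X,Y) - H(Y) = 2.0104 - 0.7062 = 1.3042 bits


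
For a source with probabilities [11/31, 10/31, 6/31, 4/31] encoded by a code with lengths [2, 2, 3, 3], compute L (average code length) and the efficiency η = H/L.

Average length L = Σ p_i × l_i = 2.3226 bits
Entropy H = 1.8967 bits
Efficiency η = H/L × 100% = 81.66%


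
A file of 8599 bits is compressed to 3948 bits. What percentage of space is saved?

Space savings = (1 - Compressed/Original) × 100%
= (1 - 3948/8599) × 100%
= 54.09%


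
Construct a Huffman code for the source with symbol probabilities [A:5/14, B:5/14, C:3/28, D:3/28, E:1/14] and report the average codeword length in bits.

Huffman tree construction:
Combine smallest probabilities repeatedly
Resulting codes:
  A: 11 (length 2)
  B: 0 (length 1)
  C: 1011 (length 4)
  D: 100 (length 3)
  E: 1010 (length 4)
Average length = Σ p(s) × length(s) = 2.1071 bits


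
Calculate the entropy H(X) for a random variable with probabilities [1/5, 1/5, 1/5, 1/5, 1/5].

H(X) = -Σ p(x) log₂ p(x)
  -1/5 × log₂(1/5) = 0.4644
  -1/5 × log₂(1/5) = 0.4644
  -1/5 × log₂(1/5) = 0.4644
  -1/5 × log₂(1/5) = 0.4644
  -1/5 × log₂(1/5) = 0.4644
H(X) = 2.3219 bits


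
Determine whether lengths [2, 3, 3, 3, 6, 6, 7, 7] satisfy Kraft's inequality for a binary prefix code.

Kraft inequality: Σ 2^(-l_i) ≤ 1 for prefix-free code
Calculating: 2^(-2) + 2^(-3) + 2^(-3) + 2^(-3) + 2^(-6) + 2^(-6) + 2^(-7) + 2^(-7)
= 0.25 + 0.125 + 0.125 + 0.125 + 0.015625 + 0.015625 + 0.0078125 + 0.0078125
= 0.6719
Since 0.6719 ≤ 1, prefix-free code exists


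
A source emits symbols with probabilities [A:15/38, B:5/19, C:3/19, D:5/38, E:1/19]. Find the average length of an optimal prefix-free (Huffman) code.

Huffman tree construction:
Combine smallest probabilities repeatedly
Resulting codes:
  A: 0 (length 1)
  B: 10 (length 2)
  C: 110 (length 3)
  D: 1111 (length 4)
  E: 1110 (length 4)
Average length = Σ p(s) × length(s) = 2.1316 bits


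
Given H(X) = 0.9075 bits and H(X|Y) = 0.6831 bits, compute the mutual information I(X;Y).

I(X;Y) = H(X) - H(X|Y)
I(X;Y) = 0.9075 - 0.6831 = 0.2244 bits


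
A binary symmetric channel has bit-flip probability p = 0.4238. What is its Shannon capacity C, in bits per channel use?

For BSC with error probability p:
C = 1 - H(p) where H(p) is binary entropy
H(0.4238) = -0.4238 × log₂(0.4238) - 0.5762 × log₂(0.5762)
H(p) = 0.9832
C = 1 - 0.9832 = 0.0168 bits/use


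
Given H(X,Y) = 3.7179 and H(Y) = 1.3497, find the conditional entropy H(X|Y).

Chain rule: H(X,Y) = H(X|Y) + H(Y)
H(X|Y) = H(X,Y) - H(Y) = 3.7179 - 1.3497 = 2.3682 bits


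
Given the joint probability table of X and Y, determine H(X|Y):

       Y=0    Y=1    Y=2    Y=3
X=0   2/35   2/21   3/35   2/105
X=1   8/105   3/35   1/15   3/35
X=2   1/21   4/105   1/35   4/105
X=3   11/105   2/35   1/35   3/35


H(X|Y) = Σ_y p(y) H(X|Y=y)
  p(Y=0) = 2/7, H(X|Y=0) = 1.9345
  p(Y=1) = 29/105, H(X|Y=1) = 1.9180
  p(Y=2) = 22/105, H(X|Y=2) = 1.8371
  p(Y=3) = 8/35, H(X|Y=3) = 1.7909
H(X|Y) = 0.2857×1.9345 + 0.2762×1.9180 + 0.2095×1.8371 + 0.2286×1.7909 = 1.8767 bits


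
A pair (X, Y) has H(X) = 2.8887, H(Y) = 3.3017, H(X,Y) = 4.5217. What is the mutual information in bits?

I(X;Y) = H(X) + H(Y) - H(X,Y)
I(X;Y) = 2.8887 + 3.3017 - 4.5217 = 1.6687 bits


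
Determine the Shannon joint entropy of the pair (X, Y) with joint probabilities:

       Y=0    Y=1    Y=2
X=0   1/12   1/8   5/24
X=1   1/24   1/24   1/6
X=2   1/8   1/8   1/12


H(X,Y) = -Σ p(x,y) log₂ p(x,y)
  p(0,0)=1/12: -0.0833 × log₂(0.0833) = 0.2987
  p(0,1)=1/8: -0.1250 × log₂(0.1250) = 0.3750
  p(0,2)=5/24: -0.2083 × log₂(0.2083) = 0.4715
  p(1,0)=1/24: -0.0417 × log₂(0.0417) = 0.1910
  p(1,1)=1/24: -0.0417 × log₂(0.0417) = 0.1910
  p(1,2)=1/6: -0.1667 × log₂(0.1667) = 0.4308
  p(2,0)=1/8: -0.1250 × log₂(0.1250) = 0.3750
  p(2,1)=1/8: -0.1250 × log₂(0.1250) = 0.3750
  p(2,2)=1/12: -0.0833 × log₂(0.0833) = 0.2987
H(X,Y) = 3.0069 bits


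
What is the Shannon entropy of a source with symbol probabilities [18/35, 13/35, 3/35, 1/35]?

H(X) = -Σ p(x) log₂ p(x)
  -18/35 × log₂(18/35) = 0.4934
  -13/35 × log₂(13/35) = 0.5307
  -3/35 × log₂(3/35) = 0.3038
  -1/35 × log₂(1/35) = 0.1466
H(X) = 1.4744 bits


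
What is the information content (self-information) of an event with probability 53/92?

Information content I(x) = -log₂(p(x))
I = -log₂(53/92) = -log₂(0.5761)
I = 0.7956 bits


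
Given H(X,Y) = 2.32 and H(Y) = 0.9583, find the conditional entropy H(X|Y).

Chain rule: H(X,Y) = H(X|Y) + H(Y)
H(X|Y) = H(X,Y) - H(Y) = 2.32 - 0.9583 = 1.3617 bits


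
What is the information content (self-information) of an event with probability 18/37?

Information content I(x) = -log₂(p(x))
I = -log₂(18/37) = -log₂(0.4865)
I = 1.0395 bits


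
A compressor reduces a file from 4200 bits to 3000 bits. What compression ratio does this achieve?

Compression ratio = Original / Compressed
= 4200 / 3000 = 1.40:1


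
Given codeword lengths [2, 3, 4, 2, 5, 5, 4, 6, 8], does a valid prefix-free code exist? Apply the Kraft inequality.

Kraft inequality: Σ 2^(-l_i) ≤ 1 for prefix-free code
Calculating: 2^(-2) + 2^(-3) + 2^(-4) + 2^(-2) + 2^(-5) + 2^(-5) + 2^(-4) + 2^(-6) + 2^(-8)
= 0.25 + 0.125 + 0.0625 + 0.25 + 0.03125 + 0.03125 + 0.0625 + 0.015625 + 0.00390625
= 0.8320
Since 0.8320 ≤ 1, prefix-free code exists


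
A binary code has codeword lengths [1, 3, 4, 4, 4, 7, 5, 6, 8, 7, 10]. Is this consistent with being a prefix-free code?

Kraft inequality: Σ 2^(-l_i) ≤ 1 for prefix-free code
Calculating: 2^(-1) + 2^(-3) + 2^(-4) + 2^(-4) + 2^(-4) + 2^(-7) + 2^(-5) + 2^(-6) + 2^(-8) + 2^(-7) + 2^(-10)
= 0.5 + 0.125 + 0.0625 + 0.0625 + 0.0625 + 0.0078125 + 0.03125 + 0.015625 + 0.00390625 + 0.0078125 + 0.0009765625
= 0.8799
Since 0.8799 ≤ 1, prefix-free code exists


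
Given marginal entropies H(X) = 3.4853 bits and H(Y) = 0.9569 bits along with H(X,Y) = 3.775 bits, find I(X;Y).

I(X;Y) = H(X) + H(Y) - H(X,Y)
I(X;Y) = 3.4853 + 0.9569 - 3.775 = 0.6672 bits


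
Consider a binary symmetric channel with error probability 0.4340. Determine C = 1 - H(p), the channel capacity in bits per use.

For BSC with error probability p:
C = 1 - H(p) where H(p) is binary entropy
H(0.4340) = -0.4340 × log₂(0.4340) - 0.5660 × log₂(0.5660)
H(p) = 0.9874
C = 1 - 0.9874 = 0.0126 bits/use


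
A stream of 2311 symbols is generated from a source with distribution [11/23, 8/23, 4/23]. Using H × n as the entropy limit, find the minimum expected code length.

Entropy H = 1.4777 bits/symbol
Minimum bits = H × n = 1.4777 × 2311
= 3415.07 bits


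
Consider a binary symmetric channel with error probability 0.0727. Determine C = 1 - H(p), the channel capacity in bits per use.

For BSC with error probability p:
C = 1 - H(p) where H(p) is binary entropy
H(0.0727) = -0.0727 × log₂(0.0727) - 0.9273 × log₂(0.9273)
H(p) = 0.3759
C = 1 - 0.3759 = 0.6241 bits/use


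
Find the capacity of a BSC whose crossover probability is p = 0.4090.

For BSC with error probability p:
C = 1 - H(p) where H(p) is binary entropy
H(0.4090) = -0.4090 × log₂(0.4090) - 0.5910 × log₂(0.5910)
H(p) = 0.9760
C = 1 - 0.9760 = 0.0240 bits/use


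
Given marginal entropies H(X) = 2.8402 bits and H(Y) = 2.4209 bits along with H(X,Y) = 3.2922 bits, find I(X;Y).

I(X;Y) = H(X) + H(Y) - H(X,Y)
I(X;Y) = 2.8402 + 2.4209 - 3.2922 = 1.9689 bits


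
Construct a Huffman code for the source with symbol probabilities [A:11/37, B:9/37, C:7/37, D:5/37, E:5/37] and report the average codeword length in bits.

Huffman tree construction:
Combine smallest probabilities repeatedly
Resulting codes:
  A: 11 (length 2)
  B: 01 (length 2)
  C: 00 (length 2)
  D: 100 (length 3)
  E: 101 (length 3)
Average length = Σ p(s) × length(s) = 2.2703 bits


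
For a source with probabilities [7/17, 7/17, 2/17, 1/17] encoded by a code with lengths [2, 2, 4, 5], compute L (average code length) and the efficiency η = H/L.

Average length L = Σ p_i × l_i = 2.4118 bits
Entropy H = 1.6579 bits
Efficiency η = H/L × 100% = 68.74%


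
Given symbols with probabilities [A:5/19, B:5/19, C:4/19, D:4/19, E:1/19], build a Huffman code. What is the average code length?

Huffman tree construction:
Combine smallest probabilities repeatedly
Resulting codes:
  A: 01 (length 2)
  B: 10 (length 2)
  C: 111 (length 3)
  D: 00 (length 2)
  E: 110 (length 3)
Average length = Σ p(s) × length(s) = 2.2632 bits


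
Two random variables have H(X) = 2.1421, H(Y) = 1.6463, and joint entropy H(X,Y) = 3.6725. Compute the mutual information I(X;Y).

I(X;Y) = H(X) + H(Y) - H(X,Y)
I(X;Y) = 2.1421 + 1.6463 - 3.6725 = 0.1159 bits


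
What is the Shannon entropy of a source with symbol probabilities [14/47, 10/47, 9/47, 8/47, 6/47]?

H(X) = -Σ p(x) log₂ p(x)
  -14/47 × log₂(14/47) = 0.5205
  -10/47 × log₂(10/47) = 0.4750
  -9/47 × log₂(9/47) = 0.4566
  -8/47 × log₂(8/47) = 0.4348
  -6/47 × log₂(6/47) = 0.3791
H(X) = 2.2660 bits


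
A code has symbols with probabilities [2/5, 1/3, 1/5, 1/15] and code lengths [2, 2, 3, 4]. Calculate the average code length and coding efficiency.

Average length L = Σ p_i × l_i = 2.3333 bits
Entropy H = 1.7819 bits
Efficiency η = H/L × 100% = 76.37%


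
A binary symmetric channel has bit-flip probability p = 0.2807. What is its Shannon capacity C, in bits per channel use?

For BSC with error probability p:
C = 1 - H(p) where H(p) is binary entropy
H(0.2807) = -0.2807 × log₂(0.2807) - 0.7193 × log₂(0.7193)
H(p) = 0.8564
C = 1 - 0.8564 = 0.1436 bits/use


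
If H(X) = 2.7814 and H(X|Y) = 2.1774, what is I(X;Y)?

I(X;Y) = H(X) - H(X|Y)
I(X;Y) = 2.7814 - 2.1774 = 0.604 bits


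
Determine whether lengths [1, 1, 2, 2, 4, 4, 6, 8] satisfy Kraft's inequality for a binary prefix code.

Kraft inequality: Σ 2^(-l_i) ≤ 1 for prefix-free code
Calculating: 2^(-1) + 2^(-1) + 2^(-2) + 2^(-2) + 2^(-4) + 2^(-4) + 2^(-6) + 2^(-8)
= 0.5 + 0.5 + 0.25 + 0.25 + 0.0625 + 0.0625 + 0.015625 + 0.00390625
= 1.6445
Since 1.6445 > 1, prefix-free code does not exist


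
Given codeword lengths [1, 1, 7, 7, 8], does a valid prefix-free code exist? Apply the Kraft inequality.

Kraft inequality: Σ 2^(-l_i) ≤ 1 for prefix-free code
Calculating: 2^(-1) + 2^(-1) + 2^(-7) + 2^(-7) + 2^(-8)
= 0.5 + 0.5 + 0.0078125 + 0.0078125 + 0.00390625
= 1.0195
Since 1.0195 > 1, prefix-free code does not exist


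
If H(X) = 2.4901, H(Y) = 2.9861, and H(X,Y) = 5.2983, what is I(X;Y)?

I(X;Y) = H(X) + H(Y) - H(X,Y)
I(X;Y) = 2.4901 + 2.9861 - 5.2983 = 0.1779 bits


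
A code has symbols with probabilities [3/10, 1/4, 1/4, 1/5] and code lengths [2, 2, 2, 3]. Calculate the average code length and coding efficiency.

Average length L = Σ p_i × l_i = 2.2000 bits
Entropy H = 1.9855 bits
Efficiency η = H/L × 100% = 90.25%


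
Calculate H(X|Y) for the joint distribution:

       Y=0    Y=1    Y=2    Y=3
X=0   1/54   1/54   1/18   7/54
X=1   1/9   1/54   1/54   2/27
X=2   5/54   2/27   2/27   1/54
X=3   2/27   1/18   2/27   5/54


H(X|Y) = Σ_y p(y) H(X|Y=y)
  p(Y=0) = 8/27, H(X|Y=0) = 1.8050
  p(Y=1) = 1/6, H(X|Y=1) = 1.7527
  p(Y=2) = 2/9, H(X|Y=2) = 1.8554
  p(Y=3) = 17/54, H(X|Y=3) = 1.7780
H(X|Y) = 0.2963×1.8050 + 0.1667×1.7527 + 0.2222×1.8554 + 0.3148×1.7780 = 1.7990 bits


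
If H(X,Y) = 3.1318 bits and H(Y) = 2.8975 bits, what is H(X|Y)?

Chain rule: H(X,Y) = H(X|Y) + H(Y)
H(X|Y) = H(X,Y) - H(Y) = 3.1318 - 2.8975 = 0.2343 bits


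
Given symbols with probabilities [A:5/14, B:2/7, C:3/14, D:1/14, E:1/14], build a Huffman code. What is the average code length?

Huffman tree construction:
Combine smallest probabilities repeatedly
Resulting codes:
  A: 11 (length 2)
  B: 10 (length 2)
  C: 01 (length 2)
  D: 000 (length 3)
  E: 001 (length 3)
Average length = Σ p(s) × length(s) = 2.1429 bits


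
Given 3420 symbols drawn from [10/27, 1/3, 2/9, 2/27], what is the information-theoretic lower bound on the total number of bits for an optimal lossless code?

Entropy H = 1.8194 bits/symbol
Minimum bits = H × n = 1.8194 × 3420
= 6222.32 bits


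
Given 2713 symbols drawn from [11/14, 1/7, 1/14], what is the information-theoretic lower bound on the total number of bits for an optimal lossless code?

Entropy H = 0.9464 bits/symbol
Minimum bits = H × n = 0.9464 × 2713
= 2567.51 bits


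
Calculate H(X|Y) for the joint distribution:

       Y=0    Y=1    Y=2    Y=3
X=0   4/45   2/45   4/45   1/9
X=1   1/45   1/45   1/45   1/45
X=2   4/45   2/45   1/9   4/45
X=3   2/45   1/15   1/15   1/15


H(X|Y) = Σ_y p(y) H(X|Y=y)
  p(Y=0) = 11/45, H(X|Y=0) = 1.8231
  p(Y=1) = 8/45, H(X|Y=1) = 1.9056
  p(Y=2) = 13/45, H(X|Y=2) = 1.8262
  p(Y=3) = 13/45, H(X|Y=3) = 1.8262
H(X|Y) = 0.2444×1.8231 + 0.1778×1.9056 + 0.2889×1.8262 + 0.2889×1.8262 = 1.8396 bits


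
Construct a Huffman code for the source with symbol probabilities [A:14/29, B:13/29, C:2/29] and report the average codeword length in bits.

Huffman tree construction:
Combine smallest probabilities repeatedly
Resulting codes:
  A: 0 (length 1)
  B: 11 (length 2)
  C: 10 (length 2)
Average length = Σ p(s) × length(s) = 1.5172 bits


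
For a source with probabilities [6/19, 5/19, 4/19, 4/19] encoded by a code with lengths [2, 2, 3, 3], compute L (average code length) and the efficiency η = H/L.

Average length L = Σ p_i × l_i = 2.4211 bits
Entropy H = 1.9785 bits
Efficiency η = H/L × 100% = 81.72%


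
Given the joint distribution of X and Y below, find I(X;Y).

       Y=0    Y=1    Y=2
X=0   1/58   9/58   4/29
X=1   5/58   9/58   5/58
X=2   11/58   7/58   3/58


H(X) = 1.5820, H(Y) = 1.5548, H(X,Y) = 2.9832
I(X;Y) = H(X) + H(Y) - H(X,Y) = 0.1536 bits


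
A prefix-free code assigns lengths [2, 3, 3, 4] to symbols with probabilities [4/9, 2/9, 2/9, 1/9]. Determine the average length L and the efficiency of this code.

Average length L = Σ p_i × l_i = 2.6667 bits
Entropy H = 1.8366 bits
Efficiency η = H/L × 100% = 68.87%


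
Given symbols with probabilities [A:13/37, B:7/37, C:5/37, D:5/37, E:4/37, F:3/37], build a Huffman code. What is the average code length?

Huffman tree construction:
Combine smallest probabilities repeatedly
Resulting codes:
  A: 11 (length 2)
  B: 00 (length 2)
  C: 100 (length 3)
  D: 101 (length 3)
  E: 011 (length 3)
  F: 010 (length 3)
Average length = Σ p(s) × length(s) = 2.4595 bits


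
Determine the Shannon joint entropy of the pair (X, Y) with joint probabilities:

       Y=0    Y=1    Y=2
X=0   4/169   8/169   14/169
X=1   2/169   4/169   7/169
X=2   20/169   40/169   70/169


H(X,Y) = -Σ p(x,y) log₂ p(x,y)
  p(0,0)=4/169: -0.0237 × log₂(0.0237) = 0.1278
  p(0,1)=8/169: -0.0473 × log₂(0.0473) = 0.2083
  p(0,2)=14/169: -0.0828 × log₂(0.0828) = 0.2977
  p(1,0)=2/169: -0.0118 × log₂(0.0118) = 0.0758
  p(1,1)=4/169: -0.0237 × log₂(0.0237) = 0.1278
  p(1,2)=7/169: -0.0414 × log₂(0.0414) = 0.1903
  p(2,0)=20/169: -0.1183 × log₂(0.1183) = 0.3644
  p(2,1)=40/169: -0.2367 × log₂(0.2367) = 0.4921
  p(2,2)=70/169: -0.4142 × log₂(0.4142) = 0.5267
H(X,Y) = 2.4108 bits


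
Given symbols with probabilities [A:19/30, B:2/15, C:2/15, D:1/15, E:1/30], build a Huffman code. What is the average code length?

Huffman tree construction:
Combine smallest probabilities repeatedly
Resulting codes:
  A: 1 (length 1)
  B: 011 (length 3)
  C: 00 (length 2)
  D: 0101 (length 4)
  E: 0100 (length 4)
Average length = Σ p(s) × length(s) = 1.7000 bits


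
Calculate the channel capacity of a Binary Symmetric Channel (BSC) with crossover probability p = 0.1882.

For BSC with error probability p:
C = 1 - H(p) where H(p) is binary entropy
H(0.1882) = -0.1882 × log₂(0.1882) - 0.8118 × log₂(0.8118)
H(p) = 0.6977
C = 1 - 0.6977 = 0.3023 bits/use


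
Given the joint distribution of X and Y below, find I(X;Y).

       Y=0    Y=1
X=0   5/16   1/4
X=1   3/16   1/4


H(X) = 0.9887, H(Y) = 1.0000, H(X,Y) = 1.9772
I(X;Y) = H(X) + H(Y) - H(X,Y) = 0.0115 bits


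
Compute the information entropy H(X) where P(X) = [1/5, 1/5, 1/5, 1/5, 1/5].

H(X) = -Σ p(x) log₂ p(x)
  -1/5 × log₂(1/5) = 0.4644
  -1/5 × log₂(1/5) = 0.4644
  -1/5 × log₂(1/5) = 0.4644
  -1/5 × log₂(1/5) = 0.4644
  -1/5 × log₂(1/5) = 0.4644
H(X) = 2.3219 bits


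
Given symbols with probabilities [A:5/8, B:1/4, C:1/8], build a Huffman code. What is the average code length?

Huffman tree construction:
Combine smallest probabilities repeatedly
Resulting codes:
  A: 1 (length 1)
  B: 01 (length 2)
  C: 00 (length 2)
Average length = Σ p(s) × length(s) = 1.3750 bits


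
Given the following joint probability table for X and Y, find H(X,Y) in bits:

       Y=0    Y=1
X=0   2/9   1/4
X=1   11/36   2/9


H(X,Y) = -Σ p(x,y) log₂ p(x,y)
  p(0,0)=2/9: -0.2222 × log₂(0.2222) = 0.4822
  p(0,1)=1/4: -0.2500 × log₂(0.2500) = 0.5000
  p(1,0)=11/36: -0.3056 × log₂(0.3056) = 0.5227
  p(1,1)=2/9: -0.2222 × log₂(0.2222) = 0.4822
H(X,Y) = 1.9871 bits


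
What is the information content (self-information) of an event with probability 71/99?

Information content I(x) = -log₂(p(x))
I = -log₂(71/99) = -log₂(0.7172)
I = 0.4796 bits


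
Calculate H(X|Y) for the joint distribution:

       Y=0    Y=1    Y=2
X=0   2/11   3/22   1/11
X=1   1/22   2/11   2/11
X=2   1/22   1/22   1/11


H(X|Y) = Σ_y p(y) H(X|Y=y)
  p(Y=0) = 3/11, H(X|Y=0) = 1.2516
  p(Y=1) = 4/11, H(X|Y=1) = 1.4056
  p(Y=2) = 4/11, H(X|Y=2) = 1.5000
H(X|Y) = 0.2727×1.2516 + 0.3636×1.4056 + 0.3636×1.5000 = 1.3979 bits


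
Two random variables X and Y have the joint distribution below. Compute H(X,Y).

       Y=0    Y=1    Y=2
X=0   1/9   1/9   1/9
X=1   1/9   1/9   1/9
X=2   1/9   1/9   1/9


H(X,Y) = -Σ p(x,y) log₂ p(x,y)
  p(0,0)=1/9: -0.1111 × log₂(0.1111) = 0.3522
  p(0,1)=1/9: -0.1111 × log₂(0.1111) = 0.3522
  p(0,2)=1/9: -0.1111 × log₂(0.1111) = 0.3522
  p(1,0)=1/9: -0.1111 × log₂(0.1111) = 0.3522
  p(1,1)=1/9: -0.1111 × log₂(0.1111) = 0.3522
  p(1,2)=1/9: -0.1111 × log₂(0.1111) = 0.3522
  p(2,0)=1/9: -0.1111 × log₂(0.1111) = 0.3522
  p(2,1)=1/9: -0.1111 × log₂(0.1111) = 0.3522
  p(2,2)=1/9: -0.1111 × log₂(0.1111) = 0.3522
H(X,Y) = 3.1699 bits


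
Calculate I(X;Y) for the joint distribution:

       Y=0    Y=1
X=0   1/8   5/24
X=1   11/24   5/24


H(X) = 0.9183, H(Y) = 0.9799, H(X,Y) = 1.8338
I(X;Y) = H(X) + H(Y) - H(X,Y) = 0.0644 bits


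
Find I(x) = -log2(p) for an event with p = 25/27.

Information content I(x) = -log₂(p(x))
I = -log₂(25/27) = -log₂(0.9259)
I = 0.1110 bits


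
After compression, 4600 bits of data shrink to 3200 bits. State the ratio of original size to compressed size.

Compression ratio = Original / Compressed
= 4600 / 3200 = 1.44:1


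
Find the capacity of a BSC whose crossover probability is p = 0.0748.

For BSC with error probability p:
C = 1 - H(p) where H(p) is binary entropy
H(0.0748) = -0.0748 × log₂(0.0748) - 0.9252 × log₂(0.9252)
H(p) = 0.3836
C = 1 - 0.3836 = 0.6164 bits/use


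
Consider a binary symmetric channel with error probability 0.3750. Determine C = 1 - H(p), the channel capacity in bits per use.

For BSC with error probability p:
C = 1 - H(p) where H(p) is binary entropy
H(0.3750) = -0.3750 × log₂(0.3750) - 0.6250 × log₂(0.6250)
H(p) = 0.9544
C = 1 - 0.9544 = 0.0456 bits/use
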